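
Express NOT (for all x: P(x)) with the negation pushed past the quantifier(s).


¬(for all x: φ) = there exists x: ¬φ, and ¬(there exists x: φ) = for all x: ¬φ.
Apply to the universal statement.

there exists x: NOT(P(x))


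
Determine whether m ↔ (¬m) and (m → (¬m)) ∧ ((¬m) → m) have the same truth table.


Compare truth tables:
m | φ | ψ
---------
F | F | F
T | F | F
The columns φ and ψ agree on every row.

Yes, they are logically equivalent.


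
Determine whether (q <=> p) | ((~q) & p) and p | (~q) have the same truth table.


Compare truth tables:
p | q | φ | ψ
-------------
False | False | True | True
True | False | True | True
False | True | False | False
True | True | True | True
The columns φ and ψ agree on every row.

Yes, they are logically equivalent.


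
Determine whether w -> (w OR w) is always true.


Build the truth table over {w}:
w | φ
-----
F | T
T | T
Every row evaluates to true.

Yes, it is a tautology.


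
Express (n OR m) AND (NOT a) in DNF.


Step 1: Distribute ∧ over ∨: (n ∨ m) ∧ (¬a) = (n ∧ (¬a)) ∨ (m ∧ (¬a)).

(n AND (NOT a)) OR (m AND (NOT a))


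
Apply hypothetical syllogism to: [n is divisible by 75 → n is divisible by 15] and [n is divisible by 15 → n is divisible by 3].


Hypothetical syllogism: from (P → Q) and (Q → R), infer (P → R).
Chain the two implications through the shared middle term 'n is divisible by 15'.

n is divisible by 75 → n is divisible by 3


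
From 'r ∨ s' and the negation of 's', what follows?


Disjunctive syllogism: from (P ∨ Q) and ¬P, infer Q.
One disjunct, 's', is ruled out; the other must hold.

r


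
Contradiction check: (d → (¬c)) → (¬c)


Truth table over {c, d}:
c | d | φ
---------
F | F | T
T | F | F
F | T | T
T | T | T
Satisfying assignment at row 1: c=F, d=F gives T.

No, it is not a contradiction.


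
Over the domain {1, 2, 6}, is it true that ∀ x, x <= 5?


Evaluate the predicate on each element: 1:T, 2:T, 6:F.
Counterexample x = 6 fails the predicate.

F


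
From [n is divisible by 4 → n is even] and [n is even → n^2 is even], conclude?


Hypothetical syllogism: from (P → Q) and (Q → R), infer (P → R).
Chain the two implications through the shared middle term 'n is even'.

n is divisible by 4 → n^2 is even


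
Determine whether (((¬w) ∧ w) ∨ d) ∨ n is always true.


Build the truth table over {d, n, w}:
d | n | w | φ
-------------
F | F | F | F
T | F | F | T
F | T | F | T
T | T | F | T
F | F | T | F
T | F | T | T
F | T | T | T
T | T | T | T
Counterexample at row 1: with d=F, n=F, w=F, the formula is F.

No, it is not a tautology.


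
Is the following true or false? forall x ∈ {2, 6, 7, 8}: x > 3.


Evaluate the predicate on each element: 2:False, 6:True, 7:True, 8:True.
Counterexample x = 2 fails the predicate.

False


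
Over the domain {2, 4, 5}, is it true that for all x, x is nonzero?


Evaluate the predicate on each element: 2:T, 4:T, 5:T.
Every element satisfies the predicate.

T


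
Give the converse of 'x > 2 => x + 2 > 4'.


The converse of (P → Q) is (Q → P). It is not in general equivalent to the original.
Here P = 'x > 2' and Q = 'x + 2 > 4'.

If x + 2 > 4, then x > 2.


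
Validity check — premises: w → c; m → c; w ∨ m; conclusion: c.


This matches the form of proof by cases: the conclusion follows in every model of the premises.

Valid.


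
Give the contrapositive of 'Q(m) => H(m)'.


The contrapositive of (P → Q) is (¬Q → ¬P); it is logically equivalent to the original.
Here P = 'Q(m)' and Q = 'H(m)'.

If not (H(m)), then not (Q(m)).


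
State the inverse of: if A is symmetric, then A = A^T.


The inverse of (P → Q) is (¬P → ¬Q). It is equivalent to the converse, not to the original.
Here P = 'A is symmetric' and Q = 'A = A^T'.

If not (A is symmetric), then not (A = A^T).


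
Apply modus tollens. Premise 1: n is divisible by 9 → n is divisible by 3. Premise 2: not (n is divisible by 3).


Modus tollens: from (P → Q) and ¬Q, infer ¬P.
Q = 'n is divisible by 3' is denied; since P → Q, P must also fail.

Not (n is divisible by 9).


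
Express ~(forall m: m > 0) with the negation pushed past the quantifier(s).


¬(forall x: φ) = exists x: ¬φ, and ¬(exists x: φ) = forall x: ¬φ.
Apply to the universal statement.

exists m: ~(m > 0)


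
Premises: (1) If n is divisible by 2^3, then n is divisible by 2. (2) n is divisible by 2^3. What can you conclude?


Modus ponens: from (P → Q) and P, infer Q.
P = 'n is divisible by 2^3' is asserted, and P → Q holds, so Q follows.

n is divisible by 2.


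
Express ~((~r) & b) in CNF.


Step 1: Apply De Morgan: ¬((¬r) ∧ b) = ¬(¬r) ∨ ¬b.
Step 2: Eliminate any double negations (¬¬X = X).

r | (~b)


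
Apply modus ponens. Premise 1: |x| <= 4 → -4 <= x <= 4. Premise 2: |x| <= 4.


Modus ponens: from (P → Q) and P, infer Q.
P = '|x| <= 4' is asserted, and P → Q holds, so Q follows.

-4 <= x <= 4.


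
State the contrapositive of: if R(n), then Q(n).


The contrapositive of (P → Q) is (¬Q → ¬P); it is logically equivalent to the original.
Here P = 'R(n)' and Q = 'Q(n)'.

If not (Q(n)), then not (R(n)).


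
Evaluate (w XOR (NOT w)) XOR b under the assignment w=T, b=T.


Substitute w=T, b=T:
NOT w = F
w XOR (NOT w) = T XOR F = T
(w XOR (NOT w)) XOR b = T XOR T = F

F


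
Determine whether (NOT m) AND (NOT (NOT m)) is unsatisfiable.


Truth table over {m}:
m | φ
-----
F | F
T | F
Every row is false.

Yes, it is a contradiction.


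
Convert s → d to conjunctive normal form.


Step 1: Rewrite s → d as ¬s ∨ d.

(¬s) ∨ d


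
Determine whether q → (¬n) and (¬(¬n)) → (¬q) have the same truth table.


Compare truth tables:
n | q | φ | ψ
-------------
F | F | T | T
T | F | T | T
F | T | T | T
T | T | F | F
The columns φ and ψ agree on every row.

Yes, they are logically equivalent.


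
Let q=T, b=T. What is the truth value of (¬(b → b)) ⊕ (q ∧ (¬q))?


Substitute q=T, b=T:
b → b = T → T = T
¬(b → b) = F
¬q = F
q ∧ (¬q) = T ∧ F = F
(¬(b → b)) ⊕ (q ∧ (¬q)) = F ⊕ F = F

F


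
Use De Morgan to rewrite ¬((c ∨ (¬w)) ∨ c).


De Morgan: the negation of a disjunction is the conjunction of the negations.
Distribute ¬ across ∨, flipping it to ∧, and negate each literal.

((¬c) ∧ w) ∧ (¬c)


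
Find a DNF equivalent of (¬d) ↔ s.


Step 1: (¬d) ↔ s is true exactly when both agree: ((¬d) ∧ s) ∨ (¬(¬d) ∧ ¬s).
Step 2: Eliminate any double negations (¬¬X = X).

((¬d) ∧ s) ∨ (d ∧ (¬s))


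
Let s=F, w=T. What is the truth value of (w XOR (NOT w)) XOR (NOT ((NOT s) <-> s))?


Substitute s=F, w=T:
NOT w = F
w XOR (NOT w) = T XOR F = T
NOT s = T
(NOT s) <-> s = T <-> F = F
NOT ((NOT s) <-> s) = T
(w XOR (NOT w)) XOR (NOT ((NOT s) <-> s)) = T XOR T = F

F


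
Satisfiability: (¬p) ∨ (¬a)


Search for a satisfying assignment over {a, p}.
Try a=F, p=F: the formula evaluates to T.
A satisfying assignment exists.

Satisfiable.


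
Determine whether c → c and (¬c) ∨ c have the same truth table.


Compare truth tables:
c | φ | ψ
---------
F | T | T
T | T | T
The columns φ and ψ agree on every row.

Yes, they are logically equivalent.


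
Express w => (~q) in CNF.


Step 1: Rewrite w → (¬q) as ¬w ∨ (¬q).

(~w) | (~q)


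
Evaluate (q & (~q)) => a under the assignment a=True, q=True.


Substitute a=True, q=True:
~q = False
q & (~q) = True & False = False
(q & (~q)) => a = False => True = True

True


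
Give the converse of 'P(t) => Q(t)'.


The converse of (P → Q) is (Q → P). It is not in general equivalent to the original.
Here P = 'P(t)' and Q = 'Q(t)'.

If Q(t), then P(t).


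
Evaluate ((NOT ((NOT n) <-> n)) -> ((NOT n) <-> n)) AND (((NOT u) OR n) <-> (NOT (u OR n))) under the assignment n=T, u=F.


Substitute n=T, u=F:
… (earlier sub-steps elided)
NOT ((NOT n) <-> n) = T
NOT n = F
(NOT n) <-> n = F <-> T = F
(NOT ((NOT n) <-> n)) -> ((NOT n) <-> n) = T -> F = F
NOT u = T
(NOT u) OR n = T OR T = T
u OR n = F OR T = T
NOT (u OR n) = F
((NOT u) OR n) <-> (NOT (u OR n)) = T <-> F = F
((NOT ((NOT n) <-> n)) -> ((NOT n) <-> n)) AND (((NOT u) OR n) <-> (NOT (u OR n))) = F AND F = F

F


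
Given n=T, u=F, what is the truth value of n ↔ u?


Biconditional is true when both operands have the same truth value.
Substitute: n=T, u=F.
T ↔ F evaluates to F.

F


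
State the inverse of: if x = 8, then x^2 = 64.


The inverse of (P → Q) is (¬P → ¬Q). It is equivalent to the converse, not to the original.
Here P = 'x = 8' and Q = 'x^2 = 64'.

If not (x = 8), then not (x^2 = 64).


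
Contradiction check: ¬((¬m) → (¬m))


Truth table over {m}:
m | φ
-----
F | F
T | F
Every row is false.

Yes, it is a contradiction.


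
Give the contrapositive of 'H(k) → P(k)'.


The contrapositive of (P → Q) is (¬Q → ¬P); it is logically equivalent to the original.
Here P = 'H(k)' and Q = 'P(k)'.

If not (P(k)), then not (H(k)).


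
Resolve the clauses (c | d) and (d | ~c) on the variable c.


The clauses contain complementary literals c and ~c.
Resolution eliminates this pair and disjoins the remaining literals (merging duplicates).

d


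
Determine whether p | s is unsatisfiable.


Truth table over {p, s}:
p | s | φ
---------
False | False | False
True | False | True
False | True | True
True | True | True
Satisfying assignment at row 2: p=True, s=False gives True.

No, it is not a contradiction.


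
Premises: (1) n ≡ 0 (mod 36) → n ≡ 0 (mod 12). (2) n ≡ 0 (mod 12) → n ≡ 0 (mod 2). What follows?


Hypothetical syllogism: from (P → Q) and (Q → R), infer (P → R).
Chain the two implications through the shared middle term 'n ≡ 0 (mod 12)'.

n ≡ 0 (mod 36) → n ≡ 0 (mod 2)


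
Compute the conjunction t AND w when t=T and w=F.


Conjunction is true only when both operands are true.
Substitute: t=T, w=F.
T AND F evaluates to F.

F


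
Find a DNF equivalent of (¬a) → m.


Step 1: Rewrite (¬a) → m as ¬(¬a) ∨ m.
Step 2: Eliminate any double negations (¬¬X = X).

a ∨ m


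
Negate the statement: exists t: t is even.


¬(forall x: φ) = exists x: ¬φ, and ¬(exists x: φ) = forall x: ¬φ.
Apply to the existential statement.

forall t: ~(t is even)


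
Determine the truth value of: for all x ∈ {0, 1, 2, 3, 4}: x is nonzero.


Evaluate the predicate on each element: 0:F, 1:T, 2:T, 3:T, 4:T.
Counterexample x = 0 fails the predicate.

F


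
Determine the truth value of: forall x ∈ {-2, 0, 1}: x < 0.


Evaluate the predicate on each element: -2:True, 0:False, 1:False.
Counterexample x = 0 fails the predicate.

False


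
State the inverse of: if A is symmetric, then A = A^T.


The inverse of (P → Q) is (¬P → ¬Q). It is equivalent to the converse, not to the original.
Here P = 'A is symmetric' and Q = 'A = A^T'.

If not (A is symmetric), then not (A = A^T).


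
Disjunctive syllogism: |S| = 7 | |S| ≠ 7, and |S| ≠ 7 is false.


Disjunctive syllogism: from (P ∨ Q) and ¬P, infer Q.
One disjunct, '|S| ≠ 7', is ruled out; the other must hold.

|S| = 7


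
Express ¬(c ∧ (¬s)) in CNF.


Step 1: Apply De Morgan: ¬(c ∧ (¬s)) = ¬c ∨ ¬(¬s).
Step 2: Eliminate any double negations (¬¬X = X).

(¬c) ∨ s


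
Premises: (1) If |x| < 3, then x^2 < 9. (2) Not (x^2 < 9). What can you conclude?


Modus tollens: from (P → Q) and ¬Q, infer ¬P.
Q = 'x^2 < 9' is denied; since P → Q, P must also fail.

Not (|x| < 3).


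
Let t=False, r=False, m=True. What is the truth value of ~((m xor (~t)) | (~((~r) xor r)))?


Substitute t=False, r=False, m=True:
~t = True
m xor (~t) = True xor True = False
~r = True
(~r) xor r = True xor False = True
~((~r) xor r) = False
(m xor (~t)) | (~((~r) xor r)) = False | False = False
~((m xor (~t)) | (~((~r) xor r))) = True

True


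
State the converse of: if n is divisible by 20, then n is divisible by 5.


The converse of (P → Q) is (Q → P). It is not in general equivalent to the original.
Here P = 'n is divisible by 20' and Q = 'n is divisible by 5'.

If n is divisible by 5, then n is divisible by 20.


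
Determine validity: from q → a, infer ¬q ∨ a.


This matches the form of material implication: the conclusion follows in every model of the premises.

Valid.


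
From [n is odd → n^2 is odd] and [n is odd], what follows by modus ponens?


Modus ponens: from (P → Q) and P, infer Q.
P = 'n is odd' is asserted, and P → Q holds, so Q follows.

n^2 is odd.


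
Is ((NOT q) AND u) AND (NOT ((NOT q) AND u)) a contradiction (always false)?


Truth table over {q, u}:
q | u | φ
---------
F | F | F
T | F | F
F | T | F
T | T | F
Every row is false.

Yes, it is a contradiction.


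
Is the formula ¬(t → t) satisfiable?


Check all 2 assignments over {t}:
t | φ
-----
F | F
T | F
No assignment makes the formula true.

Unsatisfiable.


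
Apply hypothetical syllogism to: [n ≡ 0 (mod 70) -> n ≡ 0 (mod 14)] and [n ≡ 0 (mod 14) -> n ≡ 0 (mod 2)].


Hypothetical syllogism: from (P → Q) and (Q → R), infer (P → R).
Chain the two implications through the shared middle term 'n ≡ 0 (mod 14)'.

n ≡ 0 (mod 70) -> n ≡ 0 (mod 2)


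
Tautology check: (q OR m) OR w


Build the truth table over {m, q, w}:
m | q | w | φ
-------------
F | F | F | F
T | F | F | T
F | T | F | T
T | T | F | T
F | F | T | T
T | F | T | T
F | T | T | T
T | T | T | T
Counterexample at row 1: with m=F, q=F, w=F, the formula is F.

No, it is not a tautology.


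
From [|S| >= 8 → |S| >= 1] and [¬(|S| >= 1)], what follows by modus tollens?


Modus tollens: from (P → Q) and ¬Q, infer ¬P.
Q = '|S| >= 1' is denied; since P → Q, P must also fail.

Not (|S| >= 8).


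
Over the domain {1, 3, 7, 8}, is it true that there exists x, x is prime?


Evaluate the predicate on each element: 1:F, 3:T, 7:T, 8:F.
Witness x = 3 satisfies the predicate.

T


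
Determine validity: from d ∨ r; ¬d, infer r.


This matches the form of disjunctive syllogism: the conclusion follows in every model of the premises.

Valid.


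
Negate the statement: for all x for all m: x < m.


Negation flips each quantifier (∀↔∃) and negates the inner predicate.
¬(for all x for all m: φ) = there exists x there exists m: ¬φ.

there exists x there exists m: NOT(x < m)


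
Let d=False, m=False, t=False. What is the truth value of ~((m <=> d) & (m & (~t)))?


Substitute d=False, m=False, t=False:
m <=> d = False <=> False = True
~t = True
m & (~t) = False & True = False
(m <=> d) & (m & (~t)) = True & False = False
~((m <=> d) & (m & (~t))) = True

True


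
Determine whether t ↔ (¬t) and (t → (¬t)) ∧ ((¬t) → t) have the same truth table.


Compare truth tables:
t | φ | ψ
---------
F | F | F
T | F | F
The columns φ and ψ agree on every row.

Yes, they are logically equivalent.


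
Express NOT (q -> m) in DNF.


Step 1: Rewrite implication then negate: ¬(¬q ∨ m) = q ∧ ¬m.

q AND (NOT m)


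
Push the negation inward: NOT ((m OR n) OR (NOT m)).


De Morgan: the negation of a disjunction is the conjunction of the negations.
Distribute NOT across OR, flipping it to AND, and negate each literal.

((NOT m) AND (NOT n)) AND m


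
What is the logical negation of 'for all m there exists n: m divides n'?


Negation flips each quantifier (∀↔∃) and negates the inner predicate.
¬(for all m there exists n: φ) = there exists m for all n: ¬φ.

there exists m for all n: NOT(m divides n)


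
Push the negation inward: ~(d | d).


De Morgan: the negation of a disjunction is the conjunction of the negations.
Distribute ~ across |, flipping it to &, and negate each literal.

(~d) & (~d)


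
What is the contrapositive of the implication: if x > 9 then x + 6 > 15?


The contrapositive of (P → Q) is (¬Q → ¬P); it is logically equivalent to the original.
Here P = 'x > 9' and Q = 'x + 6 > 15'.

If not (x + 6 > 15), then not (x > 9).


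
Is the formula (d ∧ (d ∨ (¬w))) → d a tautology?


Build the truth table over {d, w}:
d | w | φ
---------
F | F | T
T | F | T
F | T | T
T | T | T
Every row evaluates to true.

Yes, it is a tautology.


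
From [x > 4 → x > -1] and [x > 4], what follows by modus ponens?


Modus ponens: from (P → Q) and P, infer Q.
P = 'x > 4' is asserted, and P → Q holds, so Q follows.

x > -1.


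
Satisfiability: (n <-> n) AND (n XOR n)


Check all 2 assignments over {n}:
n | φ
-----
F | F
T | F
No assignment makes the formula true.

Unsatisfiable.


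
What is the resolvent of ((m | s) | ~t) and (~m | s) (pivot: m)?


The clauses contain complementary literals m and ~m.
Resolution eliminates this pair and disjoins the remaining literals (merging duplicates).

(s | ~t)


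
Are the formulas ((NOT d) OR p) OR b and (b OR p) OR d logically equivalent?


Compare truth tables:
b | d | p | φ | ψ
-----------------
F | F | F | T | F
T | F | F | T | T
F | T | F | F | T
T | T | F | T | T
F | F | T | T | T
T | F | T | T | T
F | T | T | T | T
T | T | T | T | T
They differ at row 1 (b=F, d=F, p=F): φ=T but ψ=F.

No, they are not logically equivalent.


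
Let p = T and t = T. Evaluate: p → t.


Implication is false only when antecedent is true and consequent is false.
Substitute: p=T, t=T.
T → T evaluates to T.

T


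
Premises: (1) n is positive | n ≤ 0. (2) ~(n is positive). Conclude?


Disjunctive syllogism: from (P ∨ Q) and ¬P, infer Q.
One disjunct, 'n is positive', is ruled out; the other must hold.

n ≤ 0


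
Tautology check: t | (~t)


Build the truth table over {t}:
t | φ
-----
False | True
True | True
Every row evaluates to true.

Yes, it is a tautology.


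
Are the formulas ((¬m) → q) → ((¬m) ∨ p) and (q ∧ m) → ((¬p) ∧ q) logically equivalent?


Compare truth tables:
m | p | q | φ | ψ
-----------------
F | F | F | T | T
T | F | F | F | T
F | T | F | T | T
T | T | F | T | T
F | F | T | T | T
T | F | T | F | T
F | T | T | T | T
T | T | T | T | F
They differ at row 2 (m=T, p=F, q=F): φ=F but ψ=T.

No, they are not logically equivalent.


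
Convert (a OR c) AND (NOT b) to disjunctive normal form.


Step 1: Distribute ∧ over ∨: (a ∨ c) ∧ (¬b) = (a ∧ (¬b)) ∨ (c ∧ (¬b)).

(a AND (NOT b)) OR (c AND (NOT b))


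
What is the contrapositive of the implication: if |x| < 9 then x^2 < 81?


The contrapositive of (P → Q) is (¬Q → ¬P); it is logically equivalent to the original.
Here P = '|x| < 9' and Q = 'x^2 < 81'.

If not (x^2 < 81), then not (|x| < 9).


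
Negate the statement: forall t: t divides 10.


¬(forall x: φ) = exists x: ¬φ, and ¬(exists x: φ) = forall x: ¬φ.
Apply to the universal statement.

exists t: ~(t divides 10)


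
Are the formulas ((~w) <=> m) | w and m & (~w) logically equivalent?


Compare truth tables:
m | w | φ | ψ
-------------
False | False | False | False
True | False | True | True
False | True | True | False
True | True | True | False
They differ at row 3 (m=False, w=True): φ=True but ψ=False.

No, they are not logically equivalent.


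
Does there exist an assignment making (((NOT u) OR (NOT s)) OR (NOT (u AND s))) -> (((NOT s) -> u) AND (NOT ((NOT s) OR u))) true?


Search for a satisfying assignment over {s, u}.
Try s=T, u=F: the formula evaluates to T.
A satisfying assignment exists.

Satisfiable.


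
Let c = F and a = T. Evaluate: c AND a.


Conjunction is true only when both operands are true.
Substitute: c=F, a=T.
F AND T evaluates to F.

F


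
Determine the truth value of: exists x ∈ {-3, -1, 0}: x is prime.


Evaluate the predicate on each element: -3:False, -1:False, 0:False.
No element satisfies the predicate.

False


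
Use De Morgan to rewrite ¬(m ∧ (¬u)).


De Morgan: the negation of a conjunction is the disjunction of the negations.
Distribute ¬ across ∧, flipping it to ∨, and negate each literal.

(¬m) ∨ u


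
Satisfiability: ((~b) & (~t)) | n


Search for a satisfying assignment over {b, n, t}.
Try b=False, n=False, t=False: the formula evaluates to True.
A satisfying assignment exists.

Satisfiable.


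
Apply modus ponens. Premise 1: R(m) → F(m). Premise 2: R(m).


Modus ponens: from (P → Q) and P, infer Q.
P = 'R(m)' is asserted, and P → Q holds, so Q follows.

F(m).


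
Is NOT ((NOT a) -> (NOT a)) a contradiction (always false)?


Truth table over {a}:
a | φ
-----
F | F
T | F
Every row is false.

Yes, it is a contradiction.


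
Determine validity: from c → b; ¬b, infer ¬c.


This matches the form of modus tollens: the conclusion follows in every model of the premises.

Valid.


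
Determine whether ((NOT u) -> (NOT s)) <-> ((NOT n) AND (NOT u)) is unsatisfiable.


Truth table over {n, s, u}:
n | s | u | φ
-------------
F | F | F | T
T | F | F | F
F | T | F | F
T | T | F | T
F | F | T | F
T | F | T | F
F | T | T | F
T | T | T | F
Satisfying assignment at row 1: n=F, s=F, u=F gives T.

No, it is not a contradiction.


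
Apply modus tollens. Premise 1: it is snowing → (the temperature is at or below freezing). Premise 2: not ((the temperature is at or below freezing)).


Modus tollens: from (P → Q) and ¬Q, infer ¬P.
Q = '(the temperature is at or below freezing)' is denied; since P → Q, P must also fail.

Not (it is snowing).


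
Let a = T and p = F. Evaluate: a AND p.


Conjunction is true only when both operands are true.
Substitute: a=T, p=F.
T AND F evaluates to F.

F


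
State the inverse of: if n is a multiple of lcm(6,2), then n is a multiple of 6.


The inverse of (P → Q) is (¬P → ¬Q). It is equivalent to the converse, not to the original.
Here P = 'n is a multiple of lcm(6,2)' and Q = 'n is a multiple of 6'.

If not (n is a multiple of lcm(6,2)), then not (n is a multiple of 6).


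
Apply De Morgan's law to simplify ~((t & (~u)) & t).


De Morgan: the negation of a conjunction is the disjunction of the negations.
Distribute ~ across &, flipping it to |, and negate each literal.

((~t) | u) | (~t)


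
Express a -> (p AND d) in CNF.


Step 1: Rewrite a → (p ∧ d) as ¬a ∨ (p ∧ d).
Step 2: Distribute ∨ over ∧.

((NOT a) OR p) AND ((NOT a) OR d)


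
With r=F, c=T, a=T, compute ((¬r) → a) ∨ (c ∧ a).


Substitute r=F, c=T, a=T:
¬r = T
(¬r) → a = T → T = T
c ∧ a = T ∧ T = T
((¬r) → a) ∨ (c ∧ a) = T ∨ T = T

T


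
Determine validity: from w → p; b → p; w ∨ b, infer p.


This matches the form of proof by cases: the conclusion follows in every model of the premises.

Valid.


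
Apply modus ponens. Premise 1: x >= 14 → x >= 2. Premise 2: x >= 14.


Modus ponens: from (P → Q) and P, infer Q.
P = 'x >= 14' is asserted, and P → Q holds, so Q follows.

x >= 2.


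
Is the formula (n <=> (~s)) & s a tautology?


Build the truth table over {n, s}:
n | s | φ
---------
False | False | False
True | False | False
False | True | True
True | True | False
Counterexample at row 1: with n=False, s=False, the formula is False.

No, it is not a tautology.


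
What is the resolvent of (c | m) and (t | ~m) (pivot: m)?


The clauses contain complementary literals m and ~m.
Resolution eliminates this pair and disjoins the remaining literals (merging duplicates).

(c | t)


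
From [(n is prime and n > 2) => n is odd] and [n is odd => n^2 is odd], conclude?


Hypothetical syllogism: from (P → Q) and (Q → R), infer (P → R).
Chain the two implications through the shared middle term 'n is odd'.

(n is prime and n > 2) => n^2 is odd


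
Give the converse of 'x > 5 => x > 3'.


The converse of (P → Q) is (Q → P). It is not in general equivalent to the original.
Here P = 'x > 5' and Q = 'x > 3'.

If x > 3, then x > 5.


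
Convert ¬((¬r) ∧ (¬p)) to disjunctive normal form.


Step 1: Apply De Morgan: ¬((¬r) ∧ (¬p)) = ¬(¬r) ∨ ¬(¬p).
Step 2: Eliminate any double negations (¬¬X = X).

r ∨ p


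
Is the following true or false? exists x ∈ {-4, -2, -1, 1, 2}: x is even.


Evaluate the predicate on each element: -4:True, -2:True, -1:False, 1:False, 2:True.
Witness x = -4 satisfies the predicate.

True


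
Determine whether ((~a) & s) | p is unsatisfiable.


Truth table over {a, p, s}:
a | p | s | φ
-------------
False | False | False | False
True | False | False | False
False | True | False | True
True | True | False | True
False | False | True | True
True | False | True | False
False | True | True | True
True | True | True | True
Satisfying assignment at row 3: a=False, p=True, s=False gives True.

No, it is not a contradiction.


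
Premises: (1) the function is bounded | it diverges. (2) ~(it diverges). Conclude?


Disjunctive syllogism: from (P ∨ Q) and ¬P, infer Q.
One disjunct, 'it diverges', is ruled out; the other must hold.

the function is bounded


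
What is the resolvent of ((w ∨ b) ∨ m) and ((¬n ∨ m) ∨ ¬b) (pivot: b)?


The clauses contain complementary literals b and ¬b.
Resolution eliminates this pair and disjoins the remaining literals (merging duplicates).

((m ∨ w) ∨ ¬n)


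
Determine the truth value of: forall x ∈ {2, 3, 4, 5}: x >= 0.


Evaluate the predicate on each element: 2:True, 3:True, 4:True, 5:True.
Every element satisfies the predicate.

True


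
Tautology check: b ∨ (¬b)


Build the truth table over {b}:
b | φ
-----
F | T
T | T
Every row evaluates to true.

Yes, it is a tautology.


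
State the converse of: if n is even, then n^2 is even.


The converse of (P → Q) is (Q → P). It is not in general equivalent to the original.
Here P = 'n is even' and Q = 'n^2 is even'.

If n^2 is even, then n is even.


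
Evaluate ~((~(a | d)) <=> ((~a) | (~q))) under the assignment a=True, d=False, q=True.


Substitute a=True, d=False, q=True:
a | d = True | False = True
~(a | d) = False
~a = False
~q = False
(~a) | (~q) = False | False = False
(~(a | d)) <=> ((~a) | (~q)) = False <=> False = True
~((~(a | d)) <=> ((~a) | (~q))) = False

False


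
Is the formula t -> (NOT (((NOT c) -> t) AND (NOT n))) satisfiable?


Search for a satisfying assignment over {c, n, t}.
Try c=F, n=F, t=F: the formula evaluates to T.
A satisfying assignment exists.

Satisfiable.


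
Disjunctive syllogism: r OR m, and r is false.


Disjunctive syllogism: from (P ∨ Q) and ¬P, infer Q.
One disjunct, 'r', is ruled out; the other must hold.

m


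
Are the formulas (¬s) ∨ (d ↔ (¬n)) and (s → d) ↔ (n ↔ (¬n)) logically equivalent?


Compare truth tables:
d | n | s | φ | ψ
-----------------
F | F | F | T | F
T | F | F | T | F
F | T | F | T | F
T | T | F | T | F
F | F | T | F | T
T | F | T | T | F
F | T | T | T | T
T | T | T | F | F
They differ at row 1 (d=F, n=F, s=F): φ=T but ψ=F.

No, they are not logically equivalent.


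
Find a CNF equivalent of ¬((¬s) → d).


Step 1: Rewrite (¬s) → d as ¬(¬s) ∨ d.
Step 2: Negate: ¬(¬(¬s) ∨ d) = (¬s) ∧ ¬d (De Morgan + double negation).

(¬s) ∧ (¬d)


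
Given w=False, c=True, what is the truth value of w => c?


Implication is false only when antecedent is true and consequent is false.
Substitute: w=False, c=True.
False => True evaluates to True.

True


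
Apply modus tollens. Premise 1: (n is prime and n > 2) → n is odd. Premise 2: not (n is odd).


Modus tollens: from (P → Q) and ¬Q, infer ¬P.
Q = 'n is odd' is denied; since P → Q, P must also fail.

Not ((n is prime and n > 2)).


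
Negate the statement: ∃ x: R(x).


¬(∀ x: φ) = ∃ x: ¬φ, and ¬(∃ x: φ) = ∀ x: ¬φ.
Apply to the existential statement.

∀ x: ¬(R(x))


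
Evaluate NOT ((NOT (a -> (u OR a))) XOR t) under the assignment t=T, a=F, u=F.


Substitute t=T, a=F, u=F:
u OR a = F OR F = F
a -> (u OR a) = F -> F = T
NOT (a -> (u OR a)) = F
(NOT (a -> (u OR a))) XOR t = F XOR T = T
NOT ((NOT (a -> (u OR a))) XOR t) = F

F


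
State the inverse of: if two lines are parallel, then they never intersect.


The inverse of (P → Q) is (¬P → ¬Q). It is equivalent to the converse, not to the original.
Here P = 'two lines are parallel' and Q = 'they never intersect'.

If not (two lines are parallel), then not (they never intersect).


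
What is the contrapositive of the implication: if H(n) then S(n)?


The contrapositive of (P → Q) is (¬Q → ¬P); it is logically equivalent to the original.
Here P = 'H(n)' and Q = 'S(n)'.

If not (S(n)), then not (H(n)).


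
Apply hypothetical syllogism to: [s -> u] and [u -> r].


Hypothetical syllogism: from (P → Q) and (Q → R), infer (P → R).
Chain the two implications through the shared middle term 'u'.

s -> r


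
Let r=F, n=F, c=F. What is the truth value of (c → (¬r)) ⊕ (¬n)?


Substitute r=F, n=F, c=F:
¬r = T
c → (¬r) = F → T = T
¬n = T
(c → (¬r)) ⊕ (¬n) = T ⊕ T = F

F


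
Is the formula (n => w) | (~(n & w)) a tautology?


Build the truth table over {n, w}:
n | w | φ
---------
False | False | True
True | False | True
False | True | True
True | True | True
Every row evaluates to true.

Yes, it is a tautology.


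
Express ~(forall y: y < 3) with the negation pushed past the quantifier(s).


¬(forall x: φ) = exists x: ¬φ, and ¬(exists x: φ) = forall x: ¬φ.
Apply to the universal statement.

exists y: ~(y < 3)


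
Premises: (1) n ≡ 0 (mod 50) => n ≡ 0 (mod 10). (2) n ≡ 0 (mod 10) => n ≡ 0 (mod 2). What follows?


Hypothetical syllogism: from (P → Q) and (Q → R), infer (P → R).
Chain the two implications through the shared middle term 'n ≡ 0 (mod 10)'.

n ≡ 0 (mod 50) => n ≡ 0 (mod 2)


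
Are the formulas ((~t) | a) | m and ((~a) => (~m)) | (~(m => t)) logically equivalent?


Compare truth tables:
a | m | t | φ | ψ
-----------------
False | False | False | True | True
True | False | False | True | True
False | True | False | True | True
True | True | False | True | True
False | False | True | False | True
True | False | True | True | True
False | True | True | True | False
True | True | True | True | True
They differ at row 5 (a=False, m=False, t=True): φ=False but ψ=True.

No, they are not logically equivalent.


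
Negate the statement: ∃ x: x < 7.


¬(∀ x: φ) = ∃ x: ¬φ, and ¬(∃ x: φ) = ∀ x: ¬φ.
Apply to the existential statement.

∀ x: ¬(x < 7)


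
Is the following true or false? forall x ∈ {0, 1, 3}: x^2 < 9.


Evaluate the predicate on each element: 0:True, 1:True, 3:False.
Counterexample x = 3 fails the predicate.

False


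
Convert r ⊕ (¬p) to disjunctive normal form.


Step 1: r ⊕ (¬p) is true exactly when they disagree: (r ∧ ¬(¬p)) ∨ (¬r ∧ (¬p)).
Step 2: Eliminate any double negations (¬¬X = X).

(r ∧ p) ∨ ((¬r) ∧ (¬p))


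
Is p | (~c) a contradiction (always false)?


Truth table over {c, p}:
c | p | φ
---------
False | False | True
True | False | False
False | True | True
True | True | True
Satisfying assignment at row 1: c=False, p=False gives True.

No, it is not a contradiction.


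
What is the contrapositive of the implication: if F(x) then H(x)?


The contrapositive of (P → Q) is (¬Q → ¬P); it is logically equivalent to the original.
Here P = 'F(x)' and Q = 'H(x)'.

If not (H(x)), then not (F(x)).


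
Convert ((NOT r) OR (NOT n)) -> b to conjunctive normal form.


Step 1: Rewrite as ¬((¬r) ∨ (¬n)) ∨ b = (¬(¬r) ∧ ¬(¬n)) ∨ b.
Step 2: Distribute ∨ over ∧.
Step 3: Eliminate any double negations (¬¬X = X).

(r OR b) AND (n OR b)


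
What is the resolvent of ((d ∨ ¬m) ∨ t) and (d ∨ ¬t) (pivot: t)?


The clauses contain complementary literals t and ¬t.
Resolution eliminates this pair and disjoins the remaining literals (merging duplicates).

(¬m ∨ d)


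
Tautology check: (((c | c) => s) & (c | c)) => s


Build the truth table over {c, s}:
c | s | φ
---------
False | False | True
True | False | True
False | True | True
True | True | True
Every row evaluates to true.

Yes, it is a tautology.


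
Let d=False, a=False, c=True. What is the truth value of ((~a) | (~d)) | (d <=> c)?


Substitute d=False, a=False, c=True:
~a = True
~d = True
(~a) | (~d) = True | True = True
d <=> c = False <=> True = False
((~a) | (~d)) | (d <=> c) = True | False = True

True


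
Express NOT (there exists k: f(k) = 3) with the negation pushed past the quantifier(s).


¬(for all x: φ) = there exists x: ¬φ, and ¬(there exists x: φ) = for all x: ¬φ.
Apply to the existential statement.

for all k: NOT(f(k) = 3)


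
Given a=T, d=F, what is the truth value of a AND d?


Conjunction is true only when both operands are true.
Substitute: a=T, d=F.
T AND F evaluates to F.

F


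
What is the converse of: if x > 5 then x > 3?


The converse of (P → Q) is (Q → P). It is not in general equivalent to the original.
Here P = 'x > 5' and Q = 'x > 3'.

If x > 3, then x > 5.


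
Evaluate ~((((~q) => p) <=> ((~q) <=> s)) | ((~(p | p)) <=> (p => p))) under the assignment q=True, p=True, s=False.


Substitute q=True, p=True, s=False:
… (earlier sub-steps elided)
(~q) => p = False => True = True
~q = False
(~q) <=> s = False <=> False = True
((~q) => p) <=> ((~q) <=> s) = True <=> True = True
p | p = True | True = True
~(p | p) = False
p => p = True => True = True
(~(p | p)) <=> (p => p) = False <=> True = False
(((~q) => p) <=> ((~q) <=> s)) | ((~(p | p)) <=> (p => p)) = True | False = True
~((((~q) => p) <=> ((~q) <=> s)) | ((~(p | p)) <=> (p => p))) = False

False


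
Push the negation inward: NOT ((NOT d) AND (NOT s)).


De Morgan: the negation of a conjunction is the disjunction of the negations.
Distribute NOT across AND, flipping it to OR, and negate each literal.

d OR s


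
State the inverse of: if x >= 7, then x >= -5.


The inverse of (P → Q) is (¬P → ¬Q). It is equivalent to the converse, not to the original.
Here P = 'x >= 7' and Q = 'x >= -5'.

If not (x >= 7), then not (x >= -5).


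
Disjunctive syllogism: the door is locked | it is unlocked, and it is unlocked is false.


Disjunctive syllogism: from (P ∨ Q) and ¬P, infer Q.
One disjunct, 'it is unlocked', is ruled out; the other must hold.

the door is locked


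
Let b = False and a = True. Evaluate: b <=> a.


Biconditional is true when both operands have the same truth value.
Substitute: b=False, a=True.
False <=> True evaluates to False.

False


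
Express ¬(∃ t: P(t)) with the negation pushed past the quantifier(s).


¬(∀ x: φ) = ∃ x: ¬φ, and ¬(∃ x: φ) = ∀ x: ¬φ.
Apply to the existential statement.

∀ t: ¬(P(t))


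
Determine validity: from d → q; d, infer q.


This matches the form of modus ponens: the conclusion follows in every model of the premises.

Valid.


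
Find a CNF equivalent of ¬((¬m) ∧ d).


Step 1: Apply De Morgan: ¬((¬m) ∧ d) = ¬(¬m) ∨ ¬d.
Step 2: Eliminate any double negations (¬¬X = X).

m ∨ (¬d)


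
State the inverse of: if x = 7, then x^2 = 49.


The inverse of (P → Q) is (¬P → ¬Q). It is equivalent to the converse, not to the original.
Here P = 'x = 7' and Q = 'x^2 = 49'.

If not (x = 7), then not (x^2 = 49).


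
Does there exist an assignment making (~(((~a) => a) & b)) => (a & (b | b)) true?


Search for a satisfying assignment over {a, b}.
Try a=True, b=True: the formula evaluates to True.
A satisfying assignment exists.

Satisfiable.


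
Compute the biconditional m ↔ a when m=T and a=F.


Biconditional is true when both operands have the same truth value.
Substitute: m=T, a=F.
T ↔ F evaluates to F.

F


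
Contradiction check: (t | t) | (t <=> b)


Truth table over {b, t}:
b | t | φ
---------
False | False | True
True | False | False
False | True | True
True | True | True
Satisfying assignment at row 1: b=False, t=False gives True.

No, it is not a contradiction.


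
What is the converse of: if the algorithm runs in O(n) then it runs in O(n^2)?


The converse of (P → Q) is (Q → P). It is not in general equivalent to the original.
Here P = 'the algorithm runs in O(n)' and Q = 'it runs in O(n^2)'.

If it runs in O(n^2), then the algorithm runs in O(n).


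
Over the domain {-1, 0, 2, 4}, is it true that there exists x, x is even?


Evaluate the predicate on each element: -1:F, 0:T, 2:T, 4:T.
Witness x = 0 satisfies the predicate.

T


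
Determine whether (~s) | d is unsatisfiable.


Truth table over {d, s}:
d | s | φ
---------
False | False | True
True | False | True
False | True | False
True | True | True
Satisfying assignment at row 1: d=False, s=False gives True.

No, it is not a contradiction.


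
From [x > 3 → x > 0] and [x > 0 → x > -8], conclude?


Hypothetical syllogism: from (P → Q) and (Q → R), infer (P → R).
Chain the two implications through the shared middle term 'x > 0'.

x > 3 → x > -8


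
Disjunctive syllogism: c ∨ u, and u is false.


Disjunctive syllogism: from (P ∨ Q) and ¬P, infer Q.
One disjunct, 'u', is ruled out; the other must hold.

c


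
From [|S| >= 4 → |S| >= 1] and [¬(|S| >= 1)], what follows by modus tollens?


Modus tollens: from (P → Q) and ¬Q, infer ¬P.
Q = '|S| >= 1' is denied; since P → Q, P must also fail.

Not (|S| >= 4).


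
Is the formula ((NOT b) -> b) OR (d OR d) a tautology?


Build the truth table over {b, d}:
b | d | φ
---------
F | F | F
T | F | T
F | T | T
T | T | T
Counterexample at row 1: with b=F, d=F, the formula is F.

No, it is not a tautology.


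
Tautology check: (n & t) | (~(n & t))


Build the truth table over {n, t}:
n | t | φ
---------
False | False | True
True | False | True
False | True | True
True | True | True
Every row evaluates to true.

Yes, it is a tautology.


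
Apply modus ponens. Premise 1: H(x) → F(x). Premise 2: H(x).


Modus ponens: from (P → Q) and P, infer Q.
P = 'H(x)' is asserted, and P → Q holds, so Q follows.

F(x).


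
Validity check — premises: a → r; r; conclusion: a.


This is affirming the consequent (fallacy). There exist truth assignments where the premises are all true but the conclusion is false.

Invalid.


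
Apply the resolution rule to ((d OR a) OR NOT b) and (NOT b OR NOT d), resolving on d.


The clauses contain complementary literals d and NOTd.
Resolution eliminates this pair and disjoins the remaining literals (merging duplicates).

(a OR NOT b)


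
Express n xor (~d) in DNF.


Step 1: n ⊕ (¬d) is true exactly when they disagree: (n ∧ ¬(¬d)) ∨ (¬n ∧ (¬d)).
Step 2: Eliminate any double negations (¬¬X = X).

(n & d) | ((~n) & (~d))


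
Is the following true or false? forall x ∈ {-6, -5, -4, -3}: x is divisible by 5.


Evaluate the predicate on each element: -6:False, -5:True, -4:False, -3:False.
Counterexample x = -6 fails the predicate.

False


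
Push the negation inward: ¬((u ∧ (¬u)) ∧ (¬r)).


De Morgan: the negation of a conjunction is the disjunction of the negations.
Distribute ¬ across ∧, flipping it to ∨, and negate each literal.

((¬u) ∨ u) ∨ r


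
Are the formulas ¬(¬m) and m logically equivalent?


Compare truth tables:
m | φ | ψ
---------
F | F | F
T | T | T
The columns φ and ψ agree on every row.

Yes, they are logically equivalent.
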